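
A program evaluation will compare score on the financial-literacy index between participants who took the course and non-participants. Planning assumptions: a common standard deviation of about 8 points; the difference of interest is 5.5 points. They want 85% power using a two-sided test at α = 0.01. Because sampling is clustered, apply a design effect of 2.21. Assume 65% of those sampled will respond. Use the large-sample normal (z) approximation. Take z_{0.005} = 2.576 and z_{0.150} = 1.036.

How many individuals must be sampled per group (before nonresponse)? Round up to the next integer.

n = (z_{α/2} + z_β)² · (σ₁² + σ₂²) / δ²
  = (2.576 + 1.036)² · (2·8² = 128) / 5.5²
  = 13.0465 · 128 / 30.25
  = 55.21
Design effect: 2.21 × 55.21 = 122.00.
Adjust for 65% response: 122.00 / 0.65 = 187.70.
Round up → n = 188 per group.

n = 188 per group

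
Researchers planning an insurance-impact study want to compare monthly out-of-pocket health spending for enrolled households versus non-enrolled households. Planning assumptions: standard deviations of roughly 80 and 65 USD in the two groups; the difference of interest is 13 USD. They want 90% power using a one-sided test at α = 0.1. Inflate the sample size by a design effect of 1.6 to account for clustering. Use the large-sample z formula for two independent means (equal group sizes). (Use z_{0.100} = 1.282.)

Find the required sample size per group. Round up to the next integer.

n = (z_α + z_β)² · (σ₁² + σ₂²) / δ²
  = (1.282 + 1.282)² · (80² + 65² = 10625) / 13²
  = 6.5741 · 10625 / 169
  = 413.31
Design effect: 1.6 × 413.31 = 661.30.
Round up → n = 662 per group.

n = 662 per group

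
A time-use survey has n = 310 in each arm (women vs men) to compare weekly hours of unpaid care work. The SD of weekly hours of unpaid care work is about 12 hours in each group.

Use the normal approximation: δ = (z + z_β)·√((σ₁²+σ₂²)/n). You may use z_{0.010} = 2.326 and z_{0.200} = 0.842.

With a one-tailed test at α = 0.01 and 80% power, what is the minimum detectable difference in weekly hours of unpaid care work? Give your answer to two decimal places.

Minimum detectable difference ≈ 3.05 hours

δ = (z_α + z_β) · √((σ₁²+σ₂²)/n)
  = (2.326 + 0.842) · √(288/310)
  = 3.168 · √0.92903
  = 3.168 · 0.9639
  = 3.0535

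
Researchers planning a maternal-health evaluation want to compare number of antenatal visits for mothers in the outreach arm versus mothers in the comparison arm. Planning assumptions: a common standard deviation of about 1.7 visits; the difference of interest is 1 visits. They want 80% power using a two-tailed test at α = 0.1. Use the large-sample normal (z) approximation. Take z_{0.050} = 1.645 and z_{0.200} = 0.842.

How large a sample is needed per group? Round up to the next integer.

n = 36 per group

n = (z_{α/2} + z_β)² · (σ₁² + σ₂²) / δ²
  = (1.645 + 0.842)² · (2·1.7² = 5.78) / 1²
  = 6.1852 · 5.78 / 1
  = 35.75
Round up → n = 36 per group.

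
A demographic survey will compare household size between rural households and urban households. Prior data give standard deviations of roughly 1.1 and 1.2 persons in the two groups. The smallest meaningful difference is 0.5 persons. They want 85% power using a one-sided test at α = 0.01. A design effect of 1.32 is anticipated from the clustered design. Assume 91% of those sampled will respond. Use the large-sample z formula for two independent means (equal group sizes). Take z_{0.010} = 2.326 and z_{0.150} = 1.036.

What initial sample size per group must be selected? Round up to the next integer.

n = (z_α + z_β)² · (σ₁² + σ₂²) / δ²
  = (2.326 + 1.036)² · (1.1² + 1.2² = 2.65) / 0.5²
  = 11.3030 · 2.65 / 0.25
  = 119.81
Design effect: 1.32 × 119.81 = 158.15.
Adjust for 91% response: 158.15 / 0.91 = 173.79.
Round up → n = 174 per group.

n = 174 per group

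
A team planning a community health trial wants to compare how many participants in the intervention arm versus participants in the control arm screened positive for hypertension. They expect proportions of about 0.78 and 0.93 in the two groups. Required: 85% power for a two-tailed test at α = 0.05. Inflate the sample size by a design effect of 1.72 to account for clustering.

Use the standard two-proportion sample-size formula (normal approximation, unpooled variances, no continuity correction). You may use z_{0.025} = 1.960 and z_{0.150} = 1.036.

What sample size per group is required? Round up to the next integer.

n = (z_{α/2} + z_β)² · [p₁(1−p₁) + p₂(1−p₂)] / (p₁ − p₂)²
  = (1.960 + 1.036)² · (0.78·0.22 + 0.93·0.07) / (-0.15)²
  = (2.996)² · (0.1716 + 0.0651) / 0.0225
  = 8.9760 · 0.2367 / 0.0225
  = 94.43
Design effect: 1.72 × 94.43 = 162.42.
Round up → n = 163 per group.

n = 163 per group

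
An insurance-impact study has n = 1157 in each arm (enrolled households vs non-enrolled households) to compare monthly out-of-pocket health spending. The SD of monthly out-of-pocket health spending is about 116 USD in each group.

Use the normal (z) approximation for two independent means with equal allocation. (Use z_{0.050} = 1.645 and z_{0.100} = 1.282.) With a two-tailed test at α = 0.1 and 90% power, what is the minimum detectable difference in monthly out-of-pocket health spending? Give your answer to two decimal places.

δ = (z_{α/2} + z_β) · √((σ₁²+σ₂²)/n)
  = (1.645 + 1.282) · √(26912/1157)
  = 2.927 · √23.2602
  = 2.927 · 4.8229
  = 14.1166

Minimum detectable difference ≈ 14.12 USD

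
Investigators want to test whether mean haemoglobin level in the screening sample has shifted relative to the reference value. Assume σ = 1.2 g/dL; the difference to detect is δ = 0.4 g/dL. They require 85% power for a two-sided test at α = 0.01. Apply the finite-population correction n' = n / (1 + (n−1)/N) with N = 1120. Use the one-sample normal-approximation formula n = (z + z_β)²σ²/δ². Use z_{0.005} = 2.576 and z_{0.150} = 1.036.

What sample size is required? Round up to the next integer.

n = 107

n = (z_{α/2} + z_β)² · σ² / δ²
  = (2.576 + 1.036)² · 1.2² / 0.4²
  = 13.0465 · 1.44 / 0.16
  = 117.42
Finite-population correction (N = 1120): 117.42 / (1 + (117.42 − 1)/1120) = 106.36.
Round up → n = 107.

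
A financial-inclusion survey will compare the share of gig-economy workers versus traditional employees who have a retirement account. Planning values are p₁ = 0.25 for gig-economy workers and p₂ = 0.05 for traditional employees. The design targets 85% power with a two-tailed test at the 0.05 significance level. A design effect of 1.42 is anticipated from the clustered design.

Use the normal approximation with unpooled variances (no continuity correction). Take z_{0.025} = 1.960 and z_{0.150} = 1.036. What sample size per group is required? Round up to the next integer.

n = 75 per group

n = (z_{α/2} + z_β)² · [p₁(1−p₁) + p₂(1−p₂)] / (p₁ − p₂)²
  = (1.960 + 1.036)² · (0.25·0.75 + 0.05·0.95) / (0.20)²
  = (2.996)² · (0.1875 + 0.0475) / 0.0400
  = 8.9760 · 0.2350 / 0.0400
  = 52.73
Design effect: 1.42 × 52.73 = 74.88.
Round up → n = 75 per group.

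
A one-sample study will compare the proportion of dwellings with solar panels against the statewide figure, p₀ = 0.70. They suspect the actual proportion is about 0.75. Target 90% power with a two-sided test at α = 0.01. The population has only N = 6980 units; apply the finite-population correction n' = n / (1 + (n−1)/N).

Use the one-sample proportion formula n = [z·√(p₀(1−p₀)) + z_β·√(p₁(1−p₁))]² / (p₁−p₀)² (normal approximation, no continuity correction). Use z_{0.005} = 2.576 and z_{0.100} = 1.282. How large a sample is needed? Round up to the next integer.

n = [z_{α/2}·√(p₀q₀) + z_β·√(p₁q₁)]² / (p₁ − p₀)²
  = [2.576·√(0.70·0.30) + 1.282·√(0.75·0.25)]² / (0.05)²
  = [2.576·0.4583 + 1.282·0.4330]² / 0.0025
  = [1.7356]² / 0.0025
  = 1204.91
Finite-population correction (N = 6980): 1204.91 / (1 + (1204.91 − 1)/6980) = 1027.66.
Round up → n = 1028.

n = 1028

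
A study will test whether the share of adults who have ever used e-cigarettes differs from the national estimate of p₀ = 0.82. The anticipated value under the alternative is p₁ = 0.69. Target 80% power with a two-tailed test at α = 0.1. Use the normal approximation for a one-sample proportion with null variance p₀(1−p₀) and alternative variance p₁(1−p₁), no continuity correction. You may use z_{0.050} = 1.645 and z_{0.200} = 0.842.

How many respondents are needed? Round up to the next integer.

n = [z_{α/2}·√(p₀q₀) + z_β·√(p₁q₁)]² / (p₁ − p₀)²
  = [1.645·√(0.82·0.18) + 0.842·√(0.69·0.31)]² / (-0.13)²
  = [1.645·0.3842 + 0.842·0.4625]² / 0.0169
  = [1.0214]² / 0.0169
  = 61.73
Round up → n = 62.

n = 62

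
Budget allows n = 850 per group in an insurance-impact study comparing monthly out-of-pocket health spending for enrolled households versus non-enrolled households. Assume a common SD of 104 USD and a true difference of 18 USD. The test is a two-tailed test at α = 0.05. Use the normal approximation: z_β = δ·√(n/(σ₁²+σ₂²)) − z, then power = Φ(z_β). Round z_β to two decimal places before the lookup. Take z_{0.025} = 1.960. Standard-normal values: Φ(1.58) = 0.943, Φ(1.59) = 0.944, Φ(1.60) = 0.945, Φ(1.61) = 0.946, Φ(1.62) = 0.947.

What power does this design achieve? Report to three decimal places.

z_β = δ·√(n/(σ₁²+σ₂²)) − z_{α/2}
    = 18 · √(850/21632) − 1.960
    = 18 · 0.19823 − 1.960
    = 3.5681 − 1.960 = 1.6081 → 1.61
Power = Φ(1.61) = 0.946.

Power ≈ 0.946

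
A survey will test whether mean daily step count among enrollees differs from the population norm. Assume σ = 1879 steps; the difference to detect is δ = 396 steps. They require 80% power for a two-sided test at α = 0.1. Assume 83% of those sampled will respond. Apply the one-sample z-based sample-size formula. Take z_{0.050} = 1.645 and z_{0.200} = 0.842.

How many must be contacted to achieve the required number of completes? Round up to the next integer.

n = (z_{α/2} + z_β)² · σ² / δ²
  = (1.645 + 0.842)² · 1879² / 396²
  = 6.1852 · 3530641 / 156816
  = 139.26
Adjust for 83% response: 139.26 / 0.83 = 167.78.
Round up → n = 168.

n = 168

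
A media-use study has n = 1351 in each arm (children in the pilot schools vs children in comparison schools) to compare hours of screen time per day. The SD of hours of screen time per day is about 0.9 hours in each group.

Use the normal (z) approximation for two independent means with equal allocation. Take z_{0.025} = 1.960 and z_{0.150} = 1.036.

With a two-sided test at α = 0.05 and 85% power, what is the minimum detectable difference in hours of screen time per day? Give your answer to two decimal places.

δ = (z_{α/2} + z_β) · √((σ₁²+σ₂²)/n)
  = (1.960 + 1.036) · √(1.62/1351)
  = 2.996 · √0.0012
  = 2.996 · 0.0346
  = 0.1037

Minimum detectable difference ≈ 0.10 hours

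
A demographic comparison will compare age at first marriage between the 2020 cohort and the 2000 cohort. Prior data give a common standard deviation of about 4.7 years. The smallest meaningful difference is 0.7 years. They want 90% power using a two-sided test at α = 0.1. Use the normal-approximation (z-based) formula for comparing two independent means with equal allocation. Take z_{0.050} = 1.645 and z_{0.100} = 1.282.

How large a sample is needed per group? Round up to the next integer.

n = 773 per group

n = (z_{α/2} + z_β)² · (σ₁² + σ₂²) / δ²
  = (1.645 + 1.282)² · (2·4.7² = 44.18) / 0.7²
  = 8.5673 · 44.18 / 0.49
  = 772.46
Round up → n = 773 per group.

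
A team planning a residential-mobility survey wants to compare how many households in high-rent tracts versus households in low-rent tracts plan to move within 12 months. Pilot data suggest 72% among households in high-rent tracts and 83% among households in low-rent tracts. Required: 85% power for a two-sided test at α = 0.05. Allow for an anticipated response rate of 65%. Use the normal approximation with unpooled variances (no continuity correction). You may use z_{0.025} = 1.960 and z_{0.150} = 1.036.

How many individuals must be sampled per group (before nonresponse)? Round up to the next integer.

n = (z_{α/2} + z_β)² · [p₁(1−p₁) + p₂(1−p₂)] / (p₁ − p₂)²
  = (1.960 + 1.036)² · (0.72·0.28 + 0.83·0.17) / (-0.11)²
  = (2.996)² · (0.2016 + 0.1411) / 0.0121
  = 8.9760 · 0.3427 / 0.0121
  = 254.22
Adjust for 65% response: 254.22 / 0.65 = 391.11.
Round up → n = 392 per group.

n = 392 per group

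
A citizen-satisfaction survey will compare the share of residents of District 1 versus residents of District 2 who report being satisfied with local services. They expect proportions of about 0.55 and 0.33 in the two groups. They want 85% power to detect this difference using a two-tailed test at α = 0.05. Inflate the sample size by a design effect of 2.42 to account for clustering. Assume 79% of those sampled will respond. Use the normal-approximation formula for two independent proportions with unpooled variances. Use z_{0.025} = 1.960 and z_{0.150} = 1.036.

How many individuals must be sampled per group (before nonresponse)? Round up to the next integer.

n = (z_{α/2} + z_β)² · [p₁(1−p₁) + p₂(1−p₂)] / (p₁ − p₂)²
  = (1.960 + 1.036)² · (0.55·0.45 + 0.33·0.67) / (0.22)²
  = (2.996)² · (0.2475 + 0.2211) / 0.0484
  = 8.9760 · 0.4686 / 0.0484
  = 86.90
Design effect: 2.42 × 86.90 = 210.31.
Adjust for 79% response: 210.31 / 0.79 = 266.21.
Round up → n = 267 per group.

n = 267 per group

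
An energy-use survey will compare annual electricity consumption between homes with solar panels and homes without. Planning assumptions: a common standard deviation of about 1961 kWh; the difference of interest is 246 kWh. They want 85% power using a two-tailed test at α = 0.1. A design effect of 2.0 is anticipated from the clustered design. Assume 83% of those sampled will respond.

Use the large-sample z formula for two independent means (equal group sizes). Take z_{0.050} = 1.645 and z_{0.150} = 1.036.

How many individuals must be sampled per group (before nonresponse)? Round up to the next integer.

n = 2202 per group

n = (z_{α/2} + z_β)² · (σ₁² + σ₂²) / δ²
  = (1.645 + 1.036)² · (2·1961² = 7691042) / 246²
  = 7.1878 · 7691042 / 60516
  = 913.50
Design effect: 2.0 × 913.50 = 1827.00.
Adjust for 83% response: 1827.00 / 0.83 = 2201.21.
Round up → n = 2202 per group.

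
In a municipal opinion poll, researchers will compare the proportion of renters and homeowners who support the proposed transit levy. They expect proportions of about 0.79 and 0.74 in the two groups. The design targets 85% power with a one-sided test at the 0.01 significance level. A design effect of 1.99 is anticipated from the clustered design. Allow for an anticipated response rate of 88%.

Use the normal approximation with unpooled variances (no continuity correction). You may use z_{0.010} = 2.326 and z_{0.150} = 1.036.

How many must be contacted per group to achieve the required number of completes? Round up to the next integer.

n = 3664 per group

n = (z_α + z_β)² · [p₁(1−p₁) + p₂(1−p₂)] / (p₁ − p₂)²
  = (2.326 + 1.036)² · (0.79·0.21 + 0.74·0.26) / (0.05)²
  = (3.362)² · (0.1659 + 0.1924) / 0.0025
  = 11.3030 · 0.3583 / 0.0025
  = 1619.95
Design effect: 1.99 × 1619.95 = 3223.71.
Adjust for 88% response: 3223.71 / 0.88 = 3663.30.
Round up → n = 3664 per group.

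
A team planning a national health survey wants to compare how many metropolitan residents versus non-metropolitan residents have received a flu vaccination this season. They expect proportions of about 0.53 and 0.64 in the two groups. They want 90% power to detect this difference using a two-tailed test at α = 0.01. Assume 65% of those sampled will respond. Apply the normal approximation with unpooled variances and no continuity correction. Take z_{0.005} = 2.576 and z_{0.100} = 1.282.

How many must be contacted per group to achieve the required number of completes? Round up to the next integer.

n = 908 per group

n = (z_{α/2} + z_β)² · [p₁(1−p₁) + p₂(1−p₂)] / (p₁ − p₂)²
  = (2.576 + 1.282)² · (0.53·0.47 + 0.64·0.36) / (-0.11)²
  = (3.858)² · (0.2491 + 0.2304) / 0.0121
  = 14.8842 · 0.4795 / 0.0121
  = 589.83
Adjust for 65% response: 589.83 / 0.65 = 907.43.
Round up → n = 908 per group.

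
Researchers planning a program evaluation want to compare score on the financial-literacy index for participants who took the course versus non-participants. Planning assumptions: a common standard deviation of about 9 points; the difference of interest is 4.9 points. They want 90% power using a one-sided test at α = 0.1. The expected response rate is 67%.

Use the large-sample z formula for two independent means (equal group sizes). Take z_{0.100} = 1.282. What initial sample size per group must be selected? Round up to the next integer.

n = (z_α + z_β)² · (σ₁² + σ₂²) / δ²
  = (1.282 + 1.282)² · (2·9² = 162) / 4.9²
  = 6.5741 · 162 / 24.01
  = 44.36
Adjust for 67% response: 44.36 / 0.67 = 66.20.
Round up → n = 67 per group.

n = 67 per group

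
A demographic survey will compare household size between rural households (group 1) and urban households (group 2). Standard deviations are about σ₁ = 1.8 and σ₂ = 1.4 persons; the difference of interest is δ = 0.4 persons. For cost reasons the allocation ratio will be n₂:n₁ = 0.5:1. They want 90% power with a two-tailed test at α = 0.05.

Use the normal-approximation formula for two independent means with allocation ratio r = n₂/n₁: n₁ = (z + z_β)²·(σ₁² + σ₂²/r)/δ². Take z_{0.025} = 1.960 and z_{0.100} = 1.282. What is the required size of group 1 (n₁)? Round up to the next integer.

n₁ = 471

n₁ = (z_{α/2} + z_β)² · (σ₁² + σ₂²/r) / δ²
   = (1.960 + 1.282)² · (1.8² + 1.4²/0.5) / 0.4²
   = 10.5106 · (3.24 + 3.92) / 0.16
   = 10.5106 · 7.16 / 0.16
   = 470.35
Round up → n₁ = 471; n₂ = r·n₁ = 0.5 × 471 = 236.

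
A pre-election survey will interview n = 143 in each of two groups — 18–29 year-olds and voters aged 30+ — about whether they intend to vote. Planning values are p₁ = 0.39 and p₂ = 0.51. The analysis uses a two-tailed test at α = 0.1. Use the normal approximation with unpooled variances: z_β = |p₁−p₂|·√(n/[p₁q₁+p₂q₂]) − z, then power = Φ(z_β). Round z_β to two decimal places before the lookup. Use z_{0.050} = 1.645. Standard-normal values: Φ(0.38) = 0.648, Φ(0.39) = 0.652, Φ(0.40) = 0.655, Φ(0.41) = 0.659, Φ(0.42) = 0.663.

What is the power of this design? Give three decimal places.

Power ≈ 0.659

z_β = |p₁−p₂|·√(n/[p₁q₁+p₂q₂]) − z_{α/2}
    = 0.12 · √(143/0.4878) − 1.645
    = 0.12 · 17.1217 − 1.645
    = 2.0546 − 1.645 = 0.4096 → 0.41
Power = Φ(0.41) = 0.659.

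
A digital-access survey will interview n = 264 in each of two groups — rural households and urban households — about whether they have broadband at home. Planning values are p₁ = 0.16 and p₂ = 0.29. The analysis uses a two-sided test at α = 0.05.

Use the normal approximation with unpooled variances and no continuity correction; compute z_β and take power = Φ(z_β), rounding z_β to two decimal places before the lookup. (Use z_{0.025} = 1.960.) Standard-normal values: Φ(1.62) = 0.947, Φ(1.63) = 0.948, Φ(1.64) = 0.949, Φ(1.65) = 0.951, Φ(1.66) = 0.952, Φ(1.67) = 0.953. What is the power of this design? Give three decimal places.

Power ≈ 0.952

z_β = |p₁−p₂|·√(n/[p₁q₁+p₂q₂]) − z_{α/2}
    = 0.13 · √(264/0.3403) − 1.960
    = 0.13 · 27.8529 − 1.960
    = 3.6209 − 1.960 = 1.6609 → 1.66
Power = Φ(1.66) = 0.952.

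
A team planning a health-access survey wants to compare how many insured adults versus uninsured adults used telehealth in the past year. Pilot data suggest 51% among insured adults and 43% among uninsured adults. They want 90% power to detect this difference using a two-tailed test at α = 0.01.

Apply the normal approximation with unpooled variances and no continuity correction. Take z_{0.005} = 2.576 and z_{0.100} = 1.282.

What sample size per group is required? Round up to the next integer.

n = (z_{α/2} + z_β)² · [p₁(1−p₁) + p₂(1−p₂)] / (p₁ − p₂)²
  = (2.576 + 1.282)² · (0.51·0.49 + 0.43·0.57) / (0.08)²
  = (3.858)² · (0.2499 + 0.2451) / 0.0064
  = 14.8842 · 0.4950 / 0.0064
  = 1151.20
Round up → n = 1152 per group.

n = 1152 per group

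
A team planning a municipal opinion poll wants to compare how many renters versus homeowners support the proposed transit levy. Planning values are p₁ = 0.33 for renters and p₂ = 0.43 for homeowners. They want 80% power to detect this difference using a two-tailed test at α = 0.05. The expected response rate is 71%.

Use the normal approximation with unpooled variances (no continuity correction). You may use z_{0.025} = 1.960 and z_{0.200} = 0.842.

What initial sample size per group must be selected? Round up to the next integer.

n = 516 per group

n = (z_{α/2} + z_β)² · [p₁(1−p₁) + p₂(1−p₂)] / (p₁ − p₂)²
  = (1.960 + 0.842)² · (0.33·0.67 + 0.43·0.57) / (-0.10)²
  = (2.802)² · (0.2211 + 0.2451) / 0.0100
  = 7.8512 · 0.4662 / 0.0100
  = 366.02
Adjust for 71% response: 366.02 / 0.71 = 515.53.
Round up → n = 516 per group.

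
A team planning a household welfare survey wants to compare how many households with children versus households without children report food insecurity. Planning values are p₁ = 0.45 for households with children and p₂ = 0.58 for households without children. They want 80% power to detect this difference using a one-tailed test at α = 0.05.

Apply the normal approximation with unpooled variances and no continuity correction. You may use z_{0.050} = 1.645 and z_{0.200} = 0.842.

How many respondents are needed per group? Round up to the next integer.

n = (z_α + z_β)² · [p₁(1−p₁) + p₂(1−p₂)] / (p₁ − p₂)²
  = (1.645 + 0.842)² · (0.45·0.55 + 0.58·0.42) / (-0.13)²
  = (2.487)² · (0.2475 + 0.2436) / 0.0169
  = 6.1852 · 0.4911 / 0.0169
  = 179.74
Round up → n = 180 per group.

n = 180 per group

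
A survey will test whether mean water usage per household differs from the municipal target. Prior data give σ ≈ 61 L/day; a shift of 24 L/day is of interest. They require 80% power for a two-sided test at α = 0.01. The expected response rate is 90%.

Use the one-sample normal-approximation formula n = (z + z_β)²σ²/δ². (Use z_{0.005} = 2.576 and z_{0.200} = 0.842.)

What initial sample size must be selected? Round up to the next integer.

n = 84

n = (z_{α/2} + z_β)² · σ² / δ²
  = (2.576 + 0.842)² · 61² / 24²
  = 11.6827 · 3721 / 576
  = 75.47
Adjust for 90% response: 75.47 / 0.90 = 83.86.
Round up → n = 84.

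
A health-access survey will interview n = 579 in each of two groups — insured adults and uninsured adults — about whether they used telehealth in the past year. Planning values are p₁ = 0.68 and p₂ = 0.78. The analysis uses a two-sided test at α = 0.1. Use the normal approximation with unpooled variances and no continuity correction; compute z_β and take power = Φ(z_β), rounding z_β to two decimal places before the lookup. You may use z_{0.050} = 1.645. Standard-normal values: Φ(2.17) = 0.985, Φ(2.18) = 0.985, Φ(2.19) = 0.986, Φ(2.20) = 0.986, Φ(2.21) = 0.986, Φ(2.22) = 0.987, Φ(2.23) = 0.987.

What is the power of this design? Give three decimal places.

z_β = |p₁−p₂|·√(n/[p₁q₁+p₂q₂]) − z_{α/2}
    = 0.10 · √(579/0.3892) − 1.645
    = 0.10 · 38.5703 − 1.645
    = 3.8570 − 1.645 = 2.2120 → 2.21
Power = Φ(2.21) = 0.986.

Power ≈ 0.986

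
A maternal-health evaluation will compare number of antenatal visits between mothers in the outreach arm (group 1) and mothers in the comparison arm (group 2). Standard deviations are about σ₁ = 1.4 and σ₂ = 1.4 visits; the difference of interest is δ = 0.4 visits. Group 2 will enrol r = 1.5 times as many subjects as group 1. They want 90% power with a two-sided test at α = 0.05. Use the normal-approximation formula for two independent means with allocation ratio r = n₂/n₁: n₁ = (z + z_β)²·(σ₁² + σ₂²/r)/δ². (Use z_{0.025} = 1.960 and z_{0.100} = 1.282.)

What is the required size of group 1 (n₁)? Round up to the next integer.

n₁ = 215

n₁ = (z_{α/2} + z_β)² · (σ₁² + σ₂²/r) / δ²
   = (1.960 + 1.282)² · (1.4² + 1.4²/1.5) / 0.4²
   = 10.5106 · (1.96 + 1.3067) / 0.16
   = 10.5106 · 3.2667 / 0.16
   = 214.59
Round up → n₁ = 215; n₂ = r·n₁ = 1.5 × 215 = 323.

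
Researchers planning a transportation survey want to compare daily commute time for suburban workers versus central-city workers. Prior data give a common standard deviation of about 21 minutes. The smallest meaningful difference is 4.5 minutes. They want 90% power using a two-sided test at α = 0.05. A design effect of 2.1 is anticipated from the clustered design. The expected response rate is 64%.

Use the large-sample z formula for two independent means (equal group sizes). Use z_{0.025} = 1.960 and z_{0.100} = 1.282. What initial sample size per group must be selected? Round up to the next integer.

n = 1503 per group

n = (z_{α/2} + z_β)² · (σ₁² + σ₂²) / δ²
  = (1.960 + 1.282)² · (2·21² = 882) / 4.5²
  = 10.5106 · 882 / 20.25
  = 457.79
Design effect: 2.1 × 457.79 = 961.37.
Adjust for 64% response: 961.37 / 0.64 = 1502.13.
Round up → n = 1503 per group.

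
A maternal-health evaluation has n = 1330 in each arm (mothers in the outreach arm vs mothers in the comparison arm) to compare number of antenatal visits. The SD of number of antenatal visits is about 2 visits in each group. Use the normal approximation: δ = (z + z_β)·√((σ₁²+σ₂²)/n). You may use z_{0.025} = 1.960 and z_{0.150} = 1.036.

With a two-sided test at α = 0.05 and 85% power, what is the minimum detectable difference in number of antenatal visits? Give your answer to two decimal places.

Minimum detectable difference ≈ 0.23 visits

δ = (z_{α/2} + z_β) · √((σ₁²+σ₂²)/n)
  = (1.960 + 1.036) · √(8/1330)
  = 2.996 · √0.00602
  = 2.996 · 0.0776
  = 0.2324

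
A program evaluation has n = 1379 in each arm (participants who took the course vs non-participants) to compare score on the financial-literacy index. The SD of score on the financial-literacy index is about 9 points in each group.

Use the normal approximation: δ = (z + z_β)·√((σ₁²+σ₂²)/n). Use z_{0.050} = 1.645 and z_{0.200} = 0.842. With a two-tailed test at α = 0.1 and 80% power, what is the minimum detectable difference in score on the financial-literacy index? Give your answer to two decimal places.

δ = (z_{α/2} + z_β) · √((σ₁²+σ₂²)/n)
  = (1.645 + 0.842) · √(162/1379)
  = 2.487 · √0.11748
  = 2.487 · 0.3427
  = 0.8524

Minimum detectable difference ≈ 0.85 points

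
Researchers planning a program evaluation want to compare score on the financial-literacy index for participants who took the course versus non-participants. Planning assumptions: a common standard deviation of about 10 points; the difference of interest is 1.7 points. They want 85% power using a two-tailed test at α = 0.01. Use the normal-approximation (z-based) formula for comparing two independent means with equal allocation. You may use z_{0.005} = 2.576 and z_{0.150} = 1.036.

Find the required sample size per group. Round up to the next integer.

n = 903 per group

n = (z_{α/2} + z_β)² · (σ₁² + σ₂²) / δ²
  = (2.576 + 1.036)² · (2·10² = 200) / 1.7²
  = 13.0465 · 200 / 2.89
  = 902.88
Round up → n = 903 per group.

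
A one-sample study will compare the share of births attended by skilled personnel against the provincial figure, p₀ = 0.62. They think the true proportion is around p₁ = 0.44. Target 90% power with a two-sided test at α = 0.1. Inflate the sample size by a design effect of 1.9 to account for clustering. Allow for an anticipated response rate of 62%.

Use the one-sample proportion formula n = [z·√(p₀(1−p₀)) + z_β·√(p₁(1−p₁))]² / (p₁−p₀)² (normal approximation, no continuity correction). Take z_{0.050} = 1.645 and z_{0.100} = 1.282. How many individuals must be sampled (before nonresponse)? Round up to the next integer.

n = [z_{α/2}·√(p₀q₀) + z_β·√(p₁q₁)]² / (p₁ − p₀)²
  = [1.645·√(0.62·0.38) + 1.282·√(0.44·0.56)]² / (-0.18)²
  = [1.645·0.4854 + 1.282·0.4964]² / 0.0324
  = [1.4348]² / 0.0324
  = 63.54
Design effect: 1.9 × 63.54 = 120.73.
Adjust for 62% response: 120.73 / 0.62 = 194.72.
Round up → n = 195.

n = 195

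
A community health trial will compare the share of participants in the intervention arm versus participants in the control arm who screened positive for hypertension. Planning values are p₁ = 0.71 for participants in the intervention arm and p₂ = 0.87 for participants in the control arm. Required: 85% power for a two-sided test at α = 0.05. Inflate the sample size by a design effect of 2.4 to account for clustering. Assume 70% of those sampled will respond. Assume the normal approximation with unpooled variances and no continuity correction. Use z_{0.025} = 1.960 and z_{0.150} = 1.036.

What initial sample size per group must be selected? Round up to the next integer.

n = 384 per group

n = (z_{α/2} + z_β)² · [p₁(1−p₁) + p₂(1−p₂)] / (p₁ − p₂)²
  = (1.960 + 1.036)² · (0.71·0.29 + 0.87·0.13) / (-0.16)²
  = (2.996)² · (0.2059 + 0.1131) / 0.0256
  = 8.9760 · 0.3190 / 0.0256
  = 111.85
Design effect: 2.4 × 111.85 = 268.44.
Adjust for 70% response: 268.44 / 0.70 = 383.48.
Round up → n = 384 per group.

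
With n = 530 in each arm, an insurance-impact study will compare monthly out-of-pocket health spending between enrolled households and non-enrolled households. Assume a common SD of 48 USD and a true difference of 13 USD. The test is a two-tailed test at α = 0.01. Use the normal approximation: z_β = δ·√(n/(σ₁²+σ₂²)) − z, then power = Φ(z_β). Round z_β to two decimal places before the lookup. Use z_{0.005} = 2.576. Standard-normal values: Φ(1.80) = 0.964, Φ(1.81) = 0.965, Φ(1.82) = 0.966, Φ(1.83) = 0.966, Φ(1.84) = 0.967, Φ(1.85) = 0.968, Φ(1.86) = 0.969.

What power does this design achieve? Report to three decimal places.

Power ≈ 0.966

z_β = δ·√(n/(σ₁²+σ₂²)) − z_{α/2}
    = 13 · √(530/4608) − 2.576
    = 13 · 0.33914 − 2.576
    = 4.4088 − 2.576 = 1.8328 → 1.83
Power = Φ(1.83) = 0.966.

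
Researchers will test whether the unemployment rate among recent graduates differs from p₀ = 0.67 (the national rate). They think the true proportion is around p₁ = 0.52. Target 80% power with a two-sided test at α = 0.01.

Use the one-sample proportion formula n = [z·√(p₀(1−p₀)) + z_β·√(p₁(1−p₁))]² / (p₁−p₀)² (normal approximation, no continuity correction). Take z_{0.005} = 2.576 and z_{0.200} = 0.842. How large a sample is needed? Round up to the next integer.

n = 119

n = [z_{α/2}·√(p₀q₀) + z_β·√(p₁q₁)]² / (p₁ − p₀)²
  = [2.576·√(0.67·0.33) + 0.842·√(0.52·0.48)]² / (-0.15)²
  = [2.576·0.4702 + 0.842·0.4996]² / 0.0225
  = [1.6319]² / 0.0225
  = 118.36
Round up → n = 119.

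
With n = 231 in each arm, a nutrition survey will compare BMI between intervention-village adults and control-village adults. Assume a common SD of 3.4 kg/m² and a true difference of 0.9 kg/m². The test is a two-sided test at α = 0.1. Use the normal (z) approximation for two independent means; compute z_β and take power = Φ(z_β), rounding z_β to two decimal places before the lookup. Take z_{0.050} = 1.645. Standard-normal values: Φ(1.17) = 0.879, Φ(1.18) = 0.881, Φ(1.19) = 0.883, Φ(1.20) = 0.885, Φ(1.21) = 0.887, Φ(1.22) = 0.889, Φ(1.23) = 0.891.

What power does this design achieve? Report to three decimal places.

z_β = δ·√(n/(σ₁²+σ₂²)) − z_{α/2}
    = 0.9 · √(231/23.12) − 1.645
    = 0.9 · 3.16091 − 1.645
    = 2.8448 − 1.645 = 1.1998 → 1.20
Power = Φ(1.20) = 0.885.

Power ≈ 0.885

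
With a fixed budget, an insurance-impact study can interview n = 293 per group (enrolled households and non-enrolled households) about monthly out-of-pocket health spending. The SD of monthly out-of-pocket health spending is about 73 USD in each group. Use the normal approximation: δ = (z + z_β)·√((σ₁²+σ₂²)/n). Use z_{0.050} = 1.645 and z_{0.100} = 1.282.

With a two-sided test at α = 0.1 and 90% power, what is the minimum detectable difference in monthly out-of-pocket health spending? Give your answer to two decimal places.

Minimum detectable difference ≈ 17.65 USD

δ = (z_{α/2} + z_β) · √((σ₁²+σ₂²)/n)
  = (1.645 + 1.282) · √(10658/293)
  = 2.927 · √36.3754
  = 2.927 · 6.0312
  = 17.6533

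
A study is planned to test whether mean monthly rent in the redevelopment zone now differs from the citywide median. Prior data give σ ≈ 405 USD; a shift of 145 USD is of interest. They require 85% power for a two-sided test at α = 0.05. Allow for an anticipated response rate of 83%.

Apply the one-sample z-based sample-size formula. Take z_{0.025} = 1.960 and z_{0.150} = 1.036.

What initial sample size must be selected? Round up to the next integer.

n = (z_{α/2} + z_β)² · σ² / δ²
  = (1.960 + 1.036)² · 405² / 145²
  = 8.9760 · 164025 / 21025
  = 70.03
Adjust for 83% response: 70.03 / 0.83 = 84.37.
Round up → n = 85.

n = 85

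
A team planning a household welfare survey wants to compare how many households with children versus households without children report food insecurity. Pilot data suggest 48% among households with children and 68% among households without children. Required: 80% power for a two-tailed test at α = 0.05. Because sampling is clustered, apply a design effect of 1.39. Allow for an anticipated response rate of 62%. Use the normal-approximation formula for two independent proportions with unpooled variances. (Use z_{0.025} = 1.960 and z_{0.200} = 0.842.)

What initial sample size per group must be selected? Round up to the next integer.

n = (z_{α/2} + z_β)² · [p₁(1−p₁) + p₂(1−p₂)] / (p₁ − p₂)²
  = (1.960 + 0.842)² · (0.48·0.52 + 0.68·0.32) / (-0.20)²
  = (2.802)² · (0.2496 + 0.2176) / 0.0400
  = 7.8512 · 0.4672 / 0.0400
  = 91.70
Design effect: 1.39 × 91.70 = 127.47.
Adjust for 62% response: 127.47 / 0.62 = 205.59.
Round up → n = 206 per group.

n = 206 per group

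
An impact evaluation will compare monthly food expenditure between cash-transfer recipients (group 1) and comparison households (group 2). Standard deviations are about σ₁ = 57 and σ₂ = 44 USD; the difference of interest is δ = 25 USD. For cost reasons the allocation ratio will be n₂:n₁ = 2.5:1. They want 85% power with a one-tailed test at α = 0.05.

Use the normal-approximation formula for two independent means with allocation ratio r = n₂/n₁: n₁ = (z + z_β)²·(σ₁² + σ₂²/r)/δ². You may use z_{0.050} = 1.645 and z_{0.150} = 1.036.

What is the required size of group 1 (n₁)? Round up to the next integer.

n₁ = (z_α + z_β)² · (σ₁² + σ₂²/r) / δ²
   = (1.645 + 1.036)² · (57² + 44²/2.5) / 25²
   = 7.1878 · (3249 + 774.4) / 625
   = 7.1878 · 4023.4 / 625
   = 46.27
Round up → n₁ = 47; n₂ = r·n₁ = 2.5 × 47 = 118.

n₁ = 47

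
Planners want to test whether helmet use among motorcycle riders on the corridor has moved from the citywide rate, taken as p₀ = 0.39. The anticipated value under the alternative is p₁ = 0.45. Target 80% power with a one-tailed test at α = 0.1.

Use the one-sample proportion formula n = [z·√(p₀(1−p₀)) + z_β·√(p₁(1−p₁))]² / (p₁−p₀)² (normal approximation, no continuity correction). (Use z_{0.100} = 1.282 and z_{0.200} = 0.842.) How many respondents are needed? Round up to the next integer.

n = [z_α·√(p₀q₀) + z_β·√(p₁q₁)]² / (p₁ − p₀)²
  = [1.282·√(0.39·0.61) + 0.842·√(0.45·0.55)]² / (0.06)²
  = [1.282·0.4877 + 0.842·0.4975]² / 0.0036
  = [1.0442]² / 0.0036
  = 302.87
Round up → n = 303.

n = 303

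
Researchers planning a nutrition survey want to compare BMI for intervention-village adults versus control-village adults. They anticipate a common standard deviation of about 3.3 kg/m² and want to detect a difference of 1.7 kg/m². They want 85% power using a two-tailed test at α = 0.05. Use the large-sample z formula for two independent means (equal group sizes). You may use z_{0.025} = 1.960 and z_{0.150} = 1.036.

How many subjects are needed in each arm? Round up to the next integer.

n = 68 per group

n = (z_{α/2} + z_β)² · (σ₁² + σ₂²) / δ²
  = (1.960 + 1.036)² · (2·3.3² = 21.78) / 1.7²
  = 8.9760 · 21.78 / 2.89
  = 67.65
Round up → n = 68 per group.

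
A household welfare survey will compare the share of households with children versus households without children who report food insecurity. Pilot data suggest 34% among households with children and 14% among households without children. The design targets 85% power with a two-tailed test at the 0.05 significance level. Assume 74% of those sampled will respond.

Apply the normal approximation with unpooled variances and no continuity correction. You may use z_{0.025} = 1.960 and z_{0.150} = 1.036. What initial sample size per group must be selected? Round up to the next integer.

n = (z_{α/2} + z_β)² · [p₁(1−p₁) + p₂(1−p₂)] / (p₁ − p₂)²
  = (1.960 + 1.036)² · (0.34·0.66 + 0.14·0.86) / (0.20)²
  = (2.996)² · (0.2244 + 0.1204) / 0.0400
  = 8.9760 · 0.3448 / 0.0400
  = 77.37
Adjust for 74% response: 77.37 / 0.74 = 104.56.
Round up → n = 105 per group.

n = 105 per group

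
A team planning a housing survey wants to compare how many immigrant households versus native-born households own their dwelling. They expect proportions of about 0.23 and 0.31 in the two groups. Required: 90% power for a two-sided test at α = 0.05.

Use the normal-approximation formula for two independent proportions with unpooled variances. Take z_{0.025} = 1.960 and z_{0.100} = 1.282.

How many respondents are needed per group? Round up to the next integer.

n = (z_{α/2} + z_β)² · [p₁(1−p₁) + p₂(1−p₂)] / (p₁ − p₂)²
  = (1.960 + 1.282)² · (0.23·0.77 + 0.31·0.69) / (-0.08)²
  = (3.242)² · (0.1771 + 0.2139) / 0.0064
  = 10.5106 · 0.3910 / 0.0064
  = 642.13
Round up → n = 643 per group.

n = 643 per group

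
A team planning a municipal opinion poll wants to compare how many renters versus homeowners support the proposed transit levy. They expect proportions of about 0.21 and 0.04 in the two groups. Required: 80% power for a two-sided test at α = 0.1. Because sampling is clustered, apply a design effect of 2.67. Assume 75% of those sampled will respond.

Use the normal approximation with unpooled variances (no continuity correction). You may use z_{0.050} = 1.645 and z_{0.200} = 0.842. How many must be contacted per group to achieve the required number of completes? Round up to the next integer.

n = (z_{α/2} + z_β)² · [p₁(1−p₁) + p₂(1−p₂)] / (p₁ − p₂)²
  = (1.645 + 0.842)² · (0.21·0.79 + 0.04·0.96) / (0.17)²
  = (2.487)² · (0.1659 + 0.0384) / 0.0289
  = 6.1852 · 0.2043 / 0.0289
  = 43.72
Design effect: 2.67 × 43.72 = 116.74.
Adjust for 75% response: 116.74 / 0.75 = 155.66.
Round up → n = 156 per group.

n = 156 per group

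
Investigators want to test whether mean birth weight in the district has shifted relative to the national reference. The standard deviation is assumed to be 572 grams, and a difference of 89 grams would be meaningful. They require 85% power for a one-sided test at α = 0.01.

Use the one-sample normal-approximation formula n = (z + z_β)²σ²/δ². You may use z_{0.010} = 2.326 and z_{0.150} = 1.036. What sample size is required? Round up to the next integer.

n = 467

n = (z_α + z_β)² · σ² / δ²
  = (2.326 + 1.036)² · 572² / 89²
  = 11.3030 · 327184 / 7921
  = 466.88
Round up → n = 467.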